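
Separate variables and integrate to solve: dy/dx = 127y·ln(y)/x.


Separate: dy/[y ln(y)] = 127 dx/x.
Substitute u = ln(y): du/u = 127 dx/x.
Integrate: ln|ln(y)| = 127ln|x| + C₀, hence ln(y) = C·x^127.


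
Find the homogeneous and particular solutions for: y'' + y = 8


Homogeneous part: r² + 1 = 0 ⇒ r = ±1i, so y_h = C₁cos(x) + C₂sin(x).
Try constant y_p = A; plug in: 1A = 8 ⇒ A = 8.
General solution: y = C₁cos(x) + C₂sin(x) + 8.


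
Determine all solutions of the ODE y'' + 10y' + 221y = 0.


Characteristic equation: r² + 10r + 221 = 0.
Discriminant is negative; roots r = -5 ± 14i (complex conjugate pair).
General solution uses e^(α x)(C₁ cos(β x) + C₂ sin(β x)): y = e^(-5x)(C₁cos(14x) + C₂sin(14x)).


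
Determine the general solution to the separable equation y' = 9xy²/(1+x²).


Separate: dy/y² = 9x/(1+x²) dx.
Integrate LHS: ∫ dy/y² = -1/y.
Integrate RHS via u = 1+x²: (9/2)ln(1+x²) + C.
Result: -1/y = (9/2)ln(1+x²) + C.


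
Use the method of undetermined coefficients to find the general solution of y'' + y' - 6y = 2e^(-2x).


Characteristic roots of r² + r - 6 = 0 are 2, -3.
y_h = C₁e^(2x) + C₂e^(-3x).
Forcing exponent -2 is not a characteristic root; try y_p = Ae^(-2x).
Substitute: A·(4 + (1)·-2 + (-6)) = A·-4 = 2, so A = -1/2.
General solution: y = C₁e^(2x) + C₂e^(-3x) - (1/2)e^(-2x).


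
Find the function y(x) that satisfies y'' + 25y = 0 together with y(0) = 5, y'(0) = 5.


Characteristic roots of r² + 25 = 0 are ±5i, so y = C₁cos(5x) + C₂sin(5x).
Apply y(0) = 5: C₁ = 5. Differentiate and apply y'(0) = 5: 5·C₂ = 5, so C₂ = 1.
Particular solution: y = 5cos(5x) + sin(5x).


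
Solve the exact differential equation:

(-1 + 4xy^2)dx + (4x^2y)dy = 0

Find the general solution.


Check exactness: ∂M/∂y = 8xy and ∂N/∂x = 8xy; equal, so the equation is exact.
Integrate M with respect to x (treating y as constant): ∫M dx = -x + 2x^2y^2 + h(y).
Differentiate w.r.t. y and set equal to N: all terms match, so h'(y) = 0 and h is a constant absorbed into C.
General solution: -x + 2x^2y^2 = C.


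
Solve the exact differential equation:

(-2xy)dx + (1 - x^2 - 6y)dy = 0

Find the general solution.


Check exactness: ∂M/∂y = -2x and ∂N/∂x = -2x; equal, so the equation is exact.
Integrate M with respect to x (treating y as constant): ∫M dx = -x^2y + h(y).
Differentiate w.r.t. y and set equal to N: the x-dependent terms already match, leaving h'(y) = 1 - 6y. Integrate: h(y) = y - 3y^2.
So F(x,y) = y - x^2y - 3y^2.
General solution: y - x^2y - 3y^2 = C.


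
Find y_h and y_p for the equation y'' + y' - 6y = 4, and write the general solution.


Characteristic roots of r² + r - 6 = 0 are 2, -3.
y_h = C₁e^(2x) + C₂e^(-3x).
Forcing exponent 0 is not a characteristic root; try y_p = A.
Substitute: A·(0 + (1)·0 + (-6)) = A·-6 = 4, so A = -2/3.
General solution: y = C₁e^(2x) + C₂e^(-3x) - 2/3.


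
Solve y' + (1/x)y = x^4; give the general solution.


P(x) = 1/x ⇒ μ = x^1.
(x^1 y)' = x^1·x^4 = x^5.
Integrate: x^1 y = x^6/(6) + C.
Solve for y: y = (1/6)x^5 + C/x^1.


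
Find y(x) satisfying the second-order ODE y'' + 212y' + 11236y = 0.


Characteristic equation: r² + 212r + 11236 = 0, i.e. (r + 106)² = 0.
Repeated root r = -106; include an x factor for the second linearly independent solution.
General solution: y = (C₁ + C₂x)e^(-106x).


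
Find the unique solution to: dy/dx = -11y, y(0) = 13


General solution of y' = -11y is y = Ce^(-11x).
Apply y(0) = 13: C = 13.
Particular solution: y = 13e^(-11x).


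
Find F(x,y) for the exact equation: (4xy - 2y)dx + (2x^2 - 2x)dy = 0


Check exactness: ∂M/∂y = 4x - 2 and ∂N/∂x = 4x - 2; equal, so the equation is exact.
Integrate M with respect to x (treating y as constant): ∫M dx = 2x^2y - 2xy + h(y).
Differentiate w.r.t. y and set equal to N: all terms match, so h'(y) = 0 and h is a constant absorbed into C.
General solution: 2x^2y - 2xy = C.


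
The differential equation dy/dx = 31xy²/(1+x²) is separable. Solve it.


Separate: dy/y² = 31x/(1+x²) dx.
Integrate LHS: ∫ dy/y² = -1/y.
Integrate RHS via u = 1+x²: (31/2)ln(1+x²) + C.
Result: -1/y = (31/2)ln(1+x²) + C.


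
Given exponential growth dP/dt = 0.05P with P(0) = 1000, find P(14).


The ODE dP/dt = 0.05P has solution P(t) = P(0)e^(0.05t).
Substitute P(0) = 1000 and t = 14: P(14) = 1000 e^(0.70) ≈ 2014.


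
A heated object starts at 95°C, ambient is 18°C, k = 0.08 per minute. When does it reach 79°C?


From T(t) = T_a + (T₀ - T_a)e^(-kt), set T(t) = 79:
(79 - 18) / (95 - 18) = e^(-0.08t), so t = -ln(0.792)/0.08 ≈ 2.9 minutes.


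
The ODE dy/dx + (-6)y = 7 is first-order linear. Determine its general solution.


P(x) = -6 ⇒ μ = e^(-6x).
(μ y)' = 7e^(-6x) ⇒ μ y = -(7/6)e^(-6x) + C.
Divide by μ: y = -7/6 + Ce^(6x).


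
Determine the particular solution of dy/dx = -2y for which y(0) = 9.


General solution of y' = -2y is y = Ce^(-2x).
Apply y(0) = 9: C = 9.
Particular solution: y = 9e^(-2x).


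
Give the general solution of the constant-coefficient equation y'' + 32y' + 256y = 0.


Characteristic equation: r² + 32r + 256 = 0, i.e. (r + 16)² = 0.
Repeated root r = -16; include an x factor for the second linearly independent solution.
General solution: y = (C₁ + C₂x)e^(-16x).


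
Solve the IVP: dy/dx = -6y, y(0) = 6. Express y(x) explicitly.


General solution of y' = -6y is y = Ce^(-6x).
Apply y(0) = 6: C = 6.
Particular solution: y = 6e^(-6x).


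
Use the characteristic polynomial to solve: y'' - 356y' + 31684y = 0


Characteristic equation: r² - 356r + 31684 = 0, i.e. (r - 178)² = 0.
Repeated root r = 178; include an x factor for the second linearly independent solution.
General solution: y = (C₁ + C₂x)e^(178x).


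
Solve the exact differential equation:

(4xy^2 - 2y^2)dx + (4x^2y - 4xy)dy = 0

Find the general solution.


Check exactness: ∂M/∂y = 8xy - 4y and ∂N/∂x = 8xy - 4y; equal, so the equation is exact.
Integrate M with respect to x (treating y as constant): ∫M dx = 2x^2y^2 - 2xy^2 + h(y).
Differentiate w.r.t. y and set equal to N: all terms match, so h'(y) = 0 and h is a constant absorbed into C.
General solution: 2x^2y^2 - 2xy^2 = C.


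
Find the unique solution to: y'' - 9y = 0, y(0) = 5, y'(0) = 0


Characteristic roots of r² - 9 = 0 are -3, 3.
General solution y = c₁ e^(-3x) + c₂ e^(3x).
Apply y(0) = 5: c₁ + c₂ = 5. Apply y'(0) = 0: -3 c₁ + 3 c₂ = 0.
Solve: c₁ = 5/2, c₂ = 5/2.
Particular solution: y = (5/2)e^(-3x) + (5/2)e^(3x).


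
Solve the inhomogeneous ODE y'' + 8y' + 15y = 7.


Characteristic roots of r² + 8r + 15 = 0 are -5, -3.
y_h = C₁e^(-5x) + C₂e^(-3x).
Constant forcing; try y_p = A. Then 15A = 7 ⇒ A = 7/15.
General solution: y = C₁e^(-5x) + C₂e^(-3x) + 7/15.


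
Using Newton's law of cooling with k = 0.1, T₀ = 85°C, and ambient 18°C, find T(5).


Newton's law: dT/dt = -k(T - T_a) has solution T(t) = T_a + (T₀ - T_a)e^(-kt).
Plug in T_a = 18, T₀ = 85, k = 0.1, t = 5: T(5) = 18 + (67)e^(-0.50) ≈ 58.6°C.


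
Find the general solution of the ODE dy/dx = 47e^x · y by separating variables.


Separate variables: dy/y = 47e^x dx.
Integrate: ln|y| = 47e^x + C₀.
Exponentiate: y = Ce^(47e^x).


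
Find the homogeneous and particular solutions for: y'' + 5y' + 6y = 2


Characteristic roots of r² + 5r + 6 = 0 are -3, -2.
y_h = C₁e^(-3x) + C₂e^(-2x).
Constant forcing; try y_p = A. Then 6A = 2 ⇒ A = 1/3.
General solution: y = C₁e^(-3x) + C₂e^(-2x) + 1/3.


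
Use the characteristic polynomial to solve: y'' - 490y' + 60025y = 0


Characteristic equation: r² - 490r + 60025 = 0, i.e. (r - 245)² = 0.
Repeated root r = 245; include an x factor for the second linearly independent solution.
General solution: y = (C₁ + C₂x)e^(245x).


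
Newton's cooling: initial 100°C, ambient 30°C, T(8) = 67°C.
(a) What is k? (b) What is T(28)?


Newton's law: T(t) = T_a + (T₀ - T_a)e^(-kt).
(a) Use T(8) = 67: (67 - 30)/(100 - 30) = e^(-k·8), so k = -ln(0.529)/8 ≈ 0.0797.
(b) Apply k to t = 28: T(28) = 30 + (70)e^(-2.232) ≈ 37.5°C.


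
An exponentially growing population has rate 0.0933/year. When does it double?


Exponential growth: P(t) = P₀ e^(0.0933t). Set P(t)/P₀ = 2: e^(0.0933t) = 2.
Solve: t = ln(2)/0.0933 ≈ 7.43 years.


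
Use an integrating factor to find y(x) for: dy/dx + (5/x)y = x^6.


P(x) = 5/x ⇒ μ = x^5.
(x^5 y)' = x^5·x^6 = x^11.
Integrate: x^5 y = x^12/(12) + C.
Solve for y: y = (1/12)x^7 + C/x^5.


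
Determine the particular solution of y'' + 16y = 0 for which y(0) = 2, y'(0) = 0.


Characteristic roots of r² + 16 = 0 are ±4i, so y = C₁cos(4x) + C₂sin(4x).
Apply y(0) = 2: C₁ = 2. Differentiate and apply y'(0) = 0: 4·C₂ = 0, so C₂ = 0.
Particular solution: y = 2cos(4x).


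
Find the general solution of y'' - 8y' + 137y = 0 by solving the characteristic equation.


Characteristic equation: r² - 8r + 137 = 0.
Discriminant is negative; roots r = 4 ± 11i (complex conjugate pair).
General solution uses e^(α x)(C₁ cos(β x) + C₂ sin(β x)): y = e^(4x)(C₁cos(11x) + C₂sin(11x)).


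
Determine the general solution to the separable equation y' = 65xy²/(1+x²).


Separate: dy/y² = 65x/(1+x²) dx.
Integrate LHS: ∫ dy/y² = -1/y.
Integrate RHS via u = 1+x²: (65/2)ln(1+x²) + C.
Result: -1/y = (65/2)ln(1+x²) + C.


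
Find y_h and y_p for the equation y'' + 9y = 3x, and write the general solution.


Homogeneous: r² + 9 = 0 ⇒ r = ±3i, y_h = C₁cos(3x) + C₂sin(3x).
Polynomial forcing; try y_p = Ax + B. Then y_p'' + 9 y_p = 9(Ax + B) = 3x, so B = 0 and A = 1/3.
General solution: y = C₁cos(3x) + C₂sin(3x) + (1/3)x.


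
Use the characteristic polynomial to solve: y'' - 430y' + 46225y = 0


Characteristic equation: r² - 430r + 46225 = 0, i.e. (r - 215)² = 0.
Repeated root r = 215; include an x factor for the second linearly independent solution.
General solution: y = (C₁ + C₂x)e^(215x).


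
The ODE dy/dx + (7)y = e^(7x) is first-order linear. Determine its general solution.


P(x) = 7 ⇒ μ = e^(7x).
(μ y)' = e^(14x) ⇒ μ y = e^(14x)/14 + C.
Divide by μ: y = (1/14)e^(7x) + Ce^(-7x).


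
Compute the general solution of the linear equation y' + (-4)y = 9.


P(x) = -4 ⇒ μ = e^(-4x).
(μ y)' = 9e^(-4x) ⇒ μ y = -(9/4)e^(-4x) + C.
Divide by μ: y = -9/4 + Ce^(4x).


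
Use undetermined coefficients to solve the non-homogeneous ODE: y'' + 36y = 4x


Homogeneous: r² + 36 = 0 ⇒ r = ±6i, y_h = C₁cos(6x) + C₂sin(6x).
Polynomial forcing; try y_p = Ax + B. Then y_p'' + 36 y_p = 36(Ax + B) = 4x, so B = 0 and A = 1/9.
General solution: y = C₁cos(6x) + C₂sin(6x) + (1/9)x.


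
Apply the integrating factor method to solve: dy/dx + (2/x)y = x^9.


P(x) = 2/x ⇒ μ = x^2.
(x^2 y)' = x^2·x^9 = x^11.
Integrate: x^2 y = x^12/(12) + C.
Solve for y: y = (1/12)x^10 + C/x^2.


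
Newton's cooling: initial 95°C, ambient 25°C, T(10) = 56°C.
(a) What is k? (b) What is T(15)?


Newton's law: T(t) = T_a + (T₀ - T_a)e^(-kt).
(a) Use T(10) = 56: (56 - 25)/(95 - 25) = e^(-k·10), so k = -ln(0.443)/10 ≈ 0.0815.
(b) Apply k to t = 15: T(15) = 25 + (70)e^(-1.222) ≈ 45.6°C.


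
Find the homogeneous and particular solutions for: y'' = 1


Characteristic polynomial (r - 0)² = 0; repeated root r = 0.
y_h = (C₁ + C₂x). Forcing matches the repeated root (resonance), so try y_p = Ax².
Substitute and solve for A: 2A = 1, so A = 1/2.
General solution: y = C₁ + C₂x + (1/2)x².


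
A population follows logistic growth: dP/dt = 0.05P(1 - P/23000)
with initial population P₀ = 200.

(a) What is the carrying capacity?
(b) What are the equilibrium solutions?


Logistic ODE dP/dt = 0.05P(1 - P/23000) has equilibria where dP/dt = 0, i.e. P = 0 or P = 23000.
The coefficient (1 - P/K) = 0 when P = K, identifying K = 23000 as the carrying capacity.
(a) K = 23000; (b) equilibria P = 0 and P = 23000.


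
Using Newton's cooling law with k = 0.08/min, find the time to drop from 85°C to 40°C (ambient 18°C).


From T(t) = T_a + (T₀ - T_a)e^(-kt), set T(t) = 40:
(40 - 18) / (85 - 18) = e^(-0.08t), so t = -ln(0.328)/0.08 ≈ 13.9 minutes.


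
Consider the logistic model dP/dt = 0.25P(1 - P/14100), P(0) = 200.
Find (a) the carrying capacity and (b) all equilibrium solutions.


Logistic ODE dP/dt = 0.25P(1 - P/14100) has equilibria where dP/dt = 0, i.e. P = 0 or P = 14100.
The coefficient (1 - P/K) = 0 when P = K, identifying K = 14100 as the carrying capacity.
(a) K = 14100; (b) equilibria P = 0 and P = 14100.


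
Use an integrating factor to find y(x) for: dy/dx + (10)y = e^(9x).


P(x) = 10 ⇒ μ = e^(10x).
(μ y)' = e^(19x) ⇒ μ y = e^(19x)/19 + C.
Divide by μ: y = (1/19)e^(9x) + Ce^(-10x).


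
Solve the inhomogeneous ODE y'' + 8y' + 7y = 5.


Characteristic roots of r² + 8r + 7 = 0 are -1, -7.
y_h = C₁e^(-x) + C₂e^(-7x).
Constant forcing; try y_p = A. Then 7A = 5 ⇒ A = 5/7.
General solution: y = C₁e^(-x) + C₂e^(-7x) + 5/7.


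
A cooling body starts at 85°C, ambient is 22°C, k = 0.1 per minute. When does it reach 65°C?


From T(t) = T_a + (T₀ - T_a)e^(-kt), set T(t) = 65:
(65 - 22) / (85 - 22) = e^(-0.1t), so t = -ln(0.683)/0.1 ≈ 3.8 minutes.


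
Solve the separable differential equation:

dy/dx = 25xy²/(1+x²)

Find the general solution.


Separate: dy/y² = 25x/(1+x²) dx.
Integrate LHS: ∫ dy/y² = -1/y.
Integrate RHS via u = 1+x²: (25/2)ln(1+x²) + C.
Result: -1/y = (25/2)ln(1+x²) + C.


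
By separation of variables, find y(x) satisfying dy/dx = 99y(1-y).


Separate: dy/[y(1-y)] = 99 dx.
Partial fractions: 1/[y(1-y)] = 1/y + 1/(1-y).
Integrate: ln|y/(1-y)| = 99x + C₀.
Solve for y: y = 1/(1 + Ce^(-99x)).


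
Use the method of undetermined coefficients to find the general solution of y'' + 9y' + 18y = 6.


Characteristic roots of r² + 9r + 18 = 0 are -3, -6.
y_h = C₁e^(-3x) + C₂e^(-6x).
Constant forcing; try y_p = A. Then 18A = 6 ⇒ A = 1/3.
General solution: y = C₁e^(-3x) + C₂e^(-6x) + 1/3.


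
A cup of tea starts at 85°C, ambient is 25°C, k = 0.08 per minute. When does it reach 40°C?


From T(t) = T_a + (T₀ - T_a)e^(-kt), set T(t) = 40:
(40 - 25) / (85 - 25) = e^(-0.08t), so t = -ln(0.250)/0.08 ≈ 17.3 minutes.


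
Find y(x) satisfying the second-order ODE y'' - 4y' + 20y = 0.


Characteristic equation: r² - 4r + 20 = 0.
Discriminant is negative; roots r = 2 ± 4i (complex conjugate pair).
General solution uses e^(α x)(C₁ cos(β x) + C₂ sin(β x)): y = e^(2x)(C₁cos(4x) + C₂sin(4x)).


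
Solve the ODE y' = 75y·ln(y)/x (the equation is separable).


Separate: dy/[y ln(y)] = 75 dx/x.
Substitute u = ln(y): du/u = 75 dx/x.
Integrate: ln|ln(y)| = 75ln|x| + C₀, hence ln(y) = C·x^75.


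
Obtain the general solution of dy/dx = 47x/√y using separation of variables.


Separate: √y dy = 47x dx.
Integrate: (2/3)y^(3/2) = (47/2)x² + C.


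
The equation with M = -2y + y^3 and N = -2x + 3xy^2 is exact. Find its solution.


Check exactness: ∂M/∂y = -2 + 3y^2 and ∂N/∂x = -2 + 3y^2; equal, so the equation is exact.
Integrate M with respect to x (treating y as constant): ∫M dx = -2xy + xy^3 + h(y).
Differentiate w.r.t. y and set equal to N: all terms match, so h'(y) = 0 and h is a constant absorbed into C.
General solution: -2xy + xy^3 = C.


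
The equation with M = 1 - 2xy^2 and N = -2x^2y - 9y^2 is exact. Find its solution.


Check exactness: ∂M/∂y = -4xy and ∂N/∂x = -4xy; equal, so the equation is exact.
Integrate M with respect to x (treating y as constant): ∫M dx = x - x^2y^2 + h(y).
Differentiate w.r.t. y and set equal to N: the x-dependent terms already match, leaving h'(y) = -9y^2. Integrate: h(y) = -3y^3.
So F(x,y) = x - x^2y^2 - 3y^3.
General solution: x - x^2y^2 - 3y^3 = C.


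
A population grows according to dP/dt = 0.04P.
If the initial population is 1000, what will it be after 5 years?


The ODE dP/dt = 0.04P has solution P(t) = P(0)e^(0.04t).
Substitute P(0) = 1000 and t = 5: P(5) = 1000 e^(0.20) ≈ 1221.


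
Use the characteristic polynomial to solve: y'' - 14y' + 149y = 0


Characteristic equation: r² - 14r + 149 = 0.
Discriminant is negative; roots r = 7 ± 10i (complex conjugate pair).
General solution uses e^(α x)(C₁ cos(β x) + C₂ sin(β x)): y = e^(7x)(C₁cos(10x) + C₂sin(10x)).


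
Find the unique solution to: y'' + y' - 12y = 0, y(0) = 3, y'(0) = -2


Characteristic roots of r² + r - 12 = 0 are -4, 3.
General solution y = c₁ e^(-4x) + c₂ e^(3x).
Apply y(0) = 3: c₁ + c₂ = 3. Apply y'(0) = -2: -4 c₁ + 3 c₂ = -2.
Solve: c₁ = 11/7, c₂ = 10/7.
Particular solution: y = (11/7)e^(-4x) + (10/7)e^(3x).


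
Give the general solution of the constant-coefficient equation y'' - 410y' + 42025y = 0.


Characteristic equation: r² - 410r + 42025 = 0, i.e. (r - 205)² = 0.
Repeated root r = 205; include an x factor for the second linearly independent solution.
General solution: y = (C₁ + C₂x)e^(205x).


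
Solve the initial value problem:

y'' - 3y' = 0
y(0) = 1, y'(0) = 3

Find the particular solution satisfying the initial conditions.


Characteristic roots of r² - 3r = 0 are 3, 0.
General solution y = c₁ e^(3x) + c₂.
Apply y(0) = 1: c₁ + c₂ = 1. Apply y'(0) = 3: 3 c₁ + 0 c₂ = 3.
Solve: c₁ = 1, c₂ = 0.
Particular solution: y = e^(3x) + 0.


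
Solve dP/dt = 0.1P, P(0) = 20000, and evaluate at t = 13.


The ODE dP/dt = 0.1P has solution P(t) = P(0)e^(0.1t).
Substitute P(0) = 20000 and t = 13: P(13) = 20000 e^(1.30) ≈ 73386.


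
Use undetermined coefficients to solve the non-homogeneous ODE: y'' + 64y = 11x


Homogeneous: r² + 64 = 0 ⇒ r = ±8i, y_h = C₁cos(8x) + C₂sin(8x).
Polynomial forcing; try y_p = Ax + B. Then y_p'' + 64 y_p = 64(Ax + B) = 11x, so B = 0 and A = 11/64.
General solution: y = C₁cos(8x) + C₂sin(8x) + (11/64)x.


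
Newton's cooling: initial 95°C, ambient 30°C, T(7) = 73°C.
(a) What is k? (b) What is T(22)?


Newton's law: T(t) = T_a + (T₀ - T_a)e^(-kt).
(a) Use T(7) = 73: (73 - 30)/(95 - 30) = e^(-k·7), so k = -ln(0.662)/7 ≈ 0.0590.
(b) Apply k to t = 22: T(22) = 30 + (65)e^(-1.299) ≈ 47.7°C.


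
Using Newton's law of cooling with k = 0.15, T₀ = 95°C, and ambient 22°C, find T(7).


Newton's law: dT/dt = -k(T - T_a) has solution T(t) = T_a + (T₀ - T_a)e^(-kt).
Plug in T_a = 22, T₀ = 95, k = 0.15, t = 7: T(7) = 22 + (73)e^(-1.05) ≈ 47.5°C.


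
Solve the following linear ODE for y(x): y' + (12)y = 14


P(x) = 12, Q(x) = 14; integrating factor μ = e^(12x).
(μ y)' = 14e^(12x) ⇒ μ y = (7/6)e^(12x) + C.
Divide by μ: y = 7/6 + Ce^(-12x).


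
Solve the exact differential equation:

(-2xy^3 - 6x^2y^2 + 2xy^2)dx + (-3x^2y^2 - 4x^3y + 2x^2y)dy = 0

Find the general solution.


Check exactness: ∂M/∂y = -6xy^2 - 12x^2y + 4xy and ∂N/∂x = -6xy^2 - 12x^2y + 4xy; equal, so the equation is exact.
Integrate M with respect to x (treating y as constant): ∫M dx = -x^2y^3 - 2x^3y^2 + x^2y^2 + h(y).
Differentiate w.r.t. y and set equal to N: all terms match, so h'(y) = 0 and h is a constant absorbed into C.
General solution: -x^2y^3 - 2x^3y^2 + x^2y^2 = C.


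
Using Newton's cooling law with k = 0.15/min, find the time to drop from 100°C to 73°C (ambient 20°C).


From T(t) = T_a + (T₀ - T_a)e^(-kt), set T(t) = 73:
(73 - 20) / (100 - 20) = e^(-0.15t), so t = -ln(0.662)/0.15 ≈ 2.7 minutes.


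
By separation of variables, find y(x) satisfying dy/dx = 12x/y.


Separate variables: y dy = 12x dx.
Integrate both sides: y²/2 = 6x^2 + C₀.
Multiply by 2: y² = 12x^2 + C.


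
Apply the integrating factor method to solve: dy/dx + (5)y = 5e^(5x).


P(x) = 5 ⇒ μ = e^(5x).
(μ y)' = 5e^(10x) ⇒ μ y = (5/10)e^(10x) + C.
Divide by μ: y = (1/2)e^(5x) + Ce^(-5x).


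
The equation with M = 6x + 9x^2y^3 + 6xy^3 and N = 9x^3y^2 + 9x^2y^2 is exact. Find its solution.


Check exactness: ∂M/∂y = 27x^2y^2 + 18xy^2 and ∂N/∂x = 27x^2y^2 + 18xy^2; equal, so the equation is exact.
Integrate M with respect to x (treating y as constant): ∫M dx = 3x^2 + 3x^3y^3 + 3x^2y^3 + h(y).
Differentiate w.r.t. y and set equal to N: all terms match, so h'(y) = 0 and h is a constant absorbed into C.
General solution: 3x^2 + 3x^3y^3 + 3x^2y^3 = C.


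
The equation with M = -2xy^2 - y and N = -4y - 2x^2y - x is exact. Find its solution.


Check exactness: ∂M/∂y = -4xy - 1 and ∂N/∂x = -4xy - 1; equal, so the equation is exact.
Integrate M with respect to x (treating y as constant): ∫M dx = -x^2y^2 - xy + h(y).
Differentiate w.r.t. y and set equal to N: the x-dependent terms already match, leaving h'(y) = -4y. Integrate: h(y) = -2y^2.
So F(x,y) = -2y^2 - x^2y^2 - xy.
General solution: -2y^2 - x^2y^2 - xy = C.


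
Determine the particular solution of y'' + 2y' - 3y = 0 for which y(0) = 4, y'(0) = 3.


Characteristic roots of r² + 2r - 3 = 0 are -3, 1.
General solution y = c₁ e^(-3x) + c₂ e^(x).
Apply y(0) = 4: c₁ + c₂ = 4. Apply y'(0) = 3: -3 c₁ + 1 c₂ = 3.
Solve: c₁ = 1/4, c₂ = 15/4.
Particular solution: y = (1/4)e^(-3x) + (15/4)e^(x).


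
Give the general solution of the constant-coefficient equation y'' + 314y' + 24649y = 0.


Characteristic equation: r² + 314r + 24649 = 0, i.e. (r + 157)² = 0.
Repeated root r = -157; include an x factor for the second linearly independent solution.
General solution: y = (C₁ + C₂x)e^(-157x).


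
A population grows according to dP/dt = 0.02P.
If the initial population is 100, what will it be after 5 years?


The ODE dP/dt = 0.02P has solution P(t) = P(0)e^(0.02t).
Substitute P(0) = 100 and t = 5: P(5) = 100 e^(0.10) ≈ 111.


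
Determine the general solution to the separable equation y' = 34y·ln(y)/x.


Separate: dy/[y ln(y)] = 34 dx/x.
Substitute u = ln(y): du/u = 34 dx/x.
Integrate: ln|ln(y)| = 34ln|x| + C₀, hence ln(y) = C·x^34.


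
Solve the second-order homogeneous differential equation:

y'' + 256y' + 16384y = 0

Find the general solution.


Characteristic equation: r² + 256r + 16384 = 0, i.e. (r + 128)² = 0.
Repeated root r = -128; include an x factor for the second linearly independent solution.
General solution: y = (C₁ + C₂x)e^(-128x).


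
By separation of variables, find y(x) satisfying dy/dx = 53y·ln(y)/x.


Separate: dy/[y ln(y)] = 53 dx/x.
Substitute u = ln(y): du/u = 53 dx/x.
Integrate: ln|ln(y)| = 53ln|x| + C₀, hence ln(y) = C·x^53.


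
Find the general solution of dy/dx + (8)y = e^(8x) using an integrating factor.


P(x) = 8 ⇒ μ = e^(8x).
(μ y)' = e^(16x) ⇒ μ y = e^(16x)/16 + C.
Divide by μ: y = (1/16)e^(8x) + Ce^(-8x).


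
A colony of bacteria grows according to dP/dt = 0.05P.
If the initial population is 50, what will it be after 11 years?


The ODE dP/dt = 0.05P has solution P(t) = P(0)e^(0.05t).
Substitute P(0) = 50 and t = 11: P(11) = 50 e^(0.55) ≈ 87.


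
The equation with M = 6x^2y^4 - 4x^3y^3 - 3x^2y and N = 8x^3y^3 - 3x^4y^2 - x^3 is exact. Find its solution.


Check exactness: ∂M/∂y = 24x^2y^3 - 12x^3y^2 - 3x^2 and ∂N/∂x = 24x^2y^3 - 12x^3y^2 - 3x^2; equal, so the equation is exact.
Integrate M with respect to x (treating y as constant): ∫M dx = 2x^3y^4 - x^4y^3 - x^3y + h(y).
Differentiate w.r.t. y and set equal to N: all terms match, so h'(y) = 0 and h is a constant absorbed into C.
General solution: 2x^3y^4 - x^4y^3 - x^3y = C.


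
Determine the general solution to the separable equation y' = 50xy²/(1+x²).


Separate: dy/y² = 50x/(1+x²) dx.
Integrate LHS: ∫ dy/y² = -1/y.
Integrate RHS via u = 1+x²: 25ln(1+x²) + C.
Result: -1/y = 25ln(1+x²) + C.


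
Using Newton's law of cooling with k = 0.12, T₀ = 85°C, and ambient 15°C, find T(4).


Newton's law: dT/dt = -k(T - T_a) has solution T(t) = T_a + (T₀ - T_a)e^(-kt).
Plug in T_a = 15, T₀ = 85, k = 0.12, t = 4: T(4) = 15 + (70)e^(-0.48) ≈ 58.3°C.


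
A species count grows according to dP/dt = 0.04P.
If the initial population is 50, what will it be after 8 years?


The ODE dP/dt = 0.04P has solution P(t) = P(0)e^(0.04t).
Substitute P(0) = 50 and t = 8: P(8) = 50 e^(0.32) ≈ 69.


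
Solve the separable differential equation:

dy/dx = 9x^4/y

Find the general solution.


Separate variables: y dy = 9x^4 dx.
Integrate both sides: y²/2 = (9/5)x^5 + C₀.
Multiply by 2: y² = (18/5)x^5 + C.


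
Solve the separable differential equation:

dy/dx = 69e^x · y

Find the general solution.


Separate variables: dy/y = 69e^x dx.
Integrate: ln|y| = 69e^x + C₀.
Exponentiate: y = Ce^(69e^x).


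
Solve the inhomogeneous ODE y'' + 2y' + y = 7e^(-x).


Characteristic polynomial (r + 1)² = 0; repeated root r = -1.
y_h = (C₁ + C₂x)e^(-x). Forcing matches the repeated root (resonance), so try y_p = Ax² e^(-x).
Substitute and solve for A: 2A = 7, so A = 7/2.
General solution: y = (C₁ + C₂x + (7/2)x²)e^(-x).


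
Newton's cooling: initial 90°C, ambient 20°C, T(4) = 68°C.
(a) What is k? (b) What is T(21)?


Newton's law: T(t) = T_a + (T₀ - T_a)e^(-kt).
(a) Use T(4) = 68: (68 - 20)/(90 - 20) = e^(-k·4), so k = -ln(0.686)/4 ≈ 0.0943.
(b) Apply k to t = 21: T(21) = 20 + (70)e^(-1.981) ≈ 29.7°C.


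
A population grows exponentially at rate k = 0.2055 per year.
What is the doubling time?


Exponential growth: P(t) = P₀ e^(0.2055t). Set P(t)/P₀ = 2: e^(0.2055t) = 2.
Solve: t = ln(2)/0.2055 ≈ 3.37 years.


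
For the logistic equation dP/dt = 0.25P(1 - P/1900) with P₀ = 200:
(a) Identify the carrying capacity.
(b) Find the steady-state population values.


Logistic ODE dP/dt = 0.25P(1 - P/1900) has equilibria where dP/dt = 0, i.e. P = 0 or P = 1900.
The coefficient (1 - P/K) = 0 when P = K, identifying K = 1900 as the carrying capacity.
(a) K = 1900; (b) equilibria P = 0 and P = 1900.


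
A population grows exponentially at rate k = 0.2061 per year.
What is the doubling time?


Exponential growth: P(t) = P₀ e^(0.2061t). Set P(t)/P₀ = 2: e^(0.2061t) = 2.
Solve: t = ln(2)/0.2061 ≈ 3.36 years.


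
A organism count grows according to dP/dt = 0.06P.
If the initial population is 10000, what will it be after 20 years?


The ODE dP/dt = 0.06P has solution P(t) = P(0)e^(0.06t).
Substitute P(0) = 10000 and t = 20: P(20) = 10000 e^(1.20) ≈ 33201.


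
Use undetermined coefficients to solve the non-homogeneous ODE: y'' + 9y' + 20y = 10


Characteristic roots of r² + 9r + 20 = 0 are -5, -4.
y_h = C₁e^(-5x) + C₂e^(-4x).
Constant forcing; try y_p = A. Then 20A = 10 ⇒ A = 1/2.
General solution: y = C₁e^(-5x) + C₂e^(-4x) + 1/2.


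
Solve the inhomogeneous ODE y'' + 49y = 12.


Homogeneous part: r² + 49 = 0 ⇒ r = ±7i, so y_h = C₁cos(7x) + C₂sin(7x).
Try constant y_p = A; plug in: 49A = 12 ⇒ A = 12/49.
General solution: y = C₁cos(7x) + C₂sin(7x) + 12/49.


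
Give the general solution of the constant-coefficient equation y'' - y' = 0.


Characteristic equation: r² - r = 0.
Factor: (r - 0)(r - 1) = 0 ⇒ r = 0, 1 (distinct real).
General solution: y = C₁ + C₂e^(x).


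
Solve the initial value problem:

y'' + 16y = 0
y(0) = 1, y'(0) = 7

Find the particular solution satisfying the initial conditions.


Characteristic roots of r² + 16 = 0 are ±4i, so y = C₁cos(4x) + C₂sin(4x).
Apply y(0) = 1: C₁ = 1. Differentiate and apply y'(0) = 7: 4·C₂ = 7, so C₂ = 7/4.
Particular solution: y = cos(4x) + (7/4)sin(4x).


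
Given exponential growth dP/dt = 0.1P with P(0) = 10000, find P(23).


The ODE dP/dt = 0.1P has solution P(t) = P(0)e^(0.1t).
Substitute P(0) = 10000 and t = 23: P(23) = 10000 e^(2.30) ≈ 99742.


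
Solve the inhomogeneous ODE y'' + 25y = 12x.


Homogeneous: r² + 25 = 0 ⇒ r = ±5i, y_h = C₁cos(5x) + C₂sin(5x).
Polynomial forcing; try y_p = Ax + B. Then y_p'' + 25 y_p = 25(Ax + B) = 12x, so B = 0 and A = 12/25.
General solution: y = C₁cos(5x) + C₂sin(5x) + (12/25)x.


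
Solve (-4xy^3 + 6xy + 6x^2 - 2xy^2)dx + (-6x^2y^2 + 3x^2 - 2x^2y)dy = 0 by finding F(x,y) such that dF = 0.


Check exactness: ∂M/∂y = -12xy^2 + 6x - 4xy and ∂N/∂x = -12xy^2 + 6x - 4xy; equal, so the equation is exact.
Integrate M with respect to x (treating y as constant): ∫M dx = -2x^2y^3 + 3x^2y + 2x^3 - x^2y^2 + h(y).
Differentiate w.r.t. y and set equal to N: all terms match, so h'(y) = 0 and h is a constant absorbed into C.
General solution: -2x^2y^3 + 3x^2y + 2x^3 - x^2y^2 = C.


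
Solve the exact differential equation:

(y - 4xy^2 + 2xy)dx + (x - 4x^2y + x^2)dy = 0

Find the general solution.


Check exactness: ∂M/∂y = 1 - 8xy + 2x and ∂N/∂x = 1 - 8xy + 2x; equal, so the equation is exact.
Integrate M with respect to x (treating y as constant): ∫M dx = xy - 2x^2y^2 + x^2y + h(y).
Differentiate w.r.t. y and set equal to N: all terms match, so h'(y) = 0 and h is a constant absorbed into C.
General solution: xy - 2x^2y^2 + x^2y = C.


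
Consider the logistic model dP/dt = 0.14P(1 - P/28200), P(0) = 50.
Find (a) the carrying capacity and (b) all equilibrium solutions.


Logistic ODE dP/dt = 0.14P(1 - P/28200) has equilibria where dP/dt = 0, i.e. P = 0 or P = 28200.
The coefficient (1 - P/K) = 0 when P = K, identifying K = 28200 as the carrying capacity.
(a) K = 28200; (b) equilibria P = 0 and P = 28200.


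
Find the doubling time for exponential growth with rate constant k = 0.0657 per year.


Exponential growth: P(t) = P₀ e^(0.0657t). Set P(t)/P₀ = 2: e^(0.0657t) = 2.
Solve: t = ln(2)/0.0657 ≈ 10.55 years.


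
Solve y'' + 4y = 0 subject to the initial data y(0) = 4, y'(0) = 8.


Characteristic roots of r² + 4 = 0 are ±2i, so y = C₁cos(2x) + C₂sin(2x).
Apply y(0) = 4: C₁ = 4. Differentiate and apply y'(0) = 8: 2·C₂ = 8, so C₂ = 4.
Particular solution: y = 4cos(2x) + 4sin(2x).


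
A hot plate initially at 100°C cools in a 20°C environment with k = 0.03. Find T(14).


Newton's law: dT/dt = -k(T - T_a) has solution T(t) = T_a + (T₀ - T_a)e^(-kt).
Plug in T_a = 20, T₀ = 100, k = 0.03, t = 14: T(14) = 20 + (80)e^(-0.42) ≈ 72.6°C.


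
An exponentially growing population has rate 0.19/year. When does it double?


Exponential growth: P(t) = P₀ e^(0.19t). Set P(t)/P₀ = 2: e^(0.19t) = 2.
Solve: t = ln(2)/0.19 ≈ 3.65 years.


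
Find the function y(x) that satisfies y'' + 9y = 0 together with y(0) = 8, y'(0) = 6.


Characteristic roots of r² + 9 = 0 are ±3i, so y = C₁cos(3x) + C₂sin(3x).
Apply y(0) = 8: C₁ = 8. Differentiate and apply y'(0) = 6: 3·C₂ = 6, so C₂ = 2.
Particular solution: y = 8cos(3x) + 2sin(3x).


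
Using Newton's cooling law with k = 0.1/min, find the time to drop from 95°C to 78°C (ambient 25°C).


From T(t) = T_a + (T₀ - T_a)e^(-kt), set T(t) = 78:
(78 - 25) / (95 - 25) = e^(-0.1t), so t = -ln(0.757)/0.1 ≈ 2.8 minutes.


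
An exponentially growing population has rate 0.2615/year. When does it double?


Exponential growth: P(t) = P₀ e^(0.2615t). Set P(t)/P₀ = 2: e^(0.2615t) = 2.
Solve: t = ln(2)/0.2615 ≈ 2.65 years.


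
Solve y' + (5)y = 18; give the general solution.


P(x) = 5, Q(x) = 18; integrating factor μ = e^(5x).
(μ y)' = 18e^(5x) ⇒ μ y = (18/5)e^(5x) + C.
Divide by μ: y = 18/5 + Ce^(-5x).


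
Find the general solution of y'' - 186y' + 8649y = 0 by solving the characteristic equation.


Characteristic equation: r² - 186r + 8649 = 0, i.e. (r - 93)² = 0.
Repeated root r = 93; include an x factor for the second linearly independent solution.
General solution: y = (C₁ + C₂x)e^(93x).


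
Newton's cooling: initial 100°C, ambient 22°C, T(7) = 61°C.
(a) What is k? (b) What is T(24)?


Newton's law: T(t) = T_a + (T₀ - T_a)e^(-kt).
(a) Use T(7) = 61: (61 - 22)/(100 - 22) = e^(-k·7), so k = -ln(0.500)/7 ≈ 0.0990.
(b) Apply k to t = 24: T(24) = 22 + (78)e^(-2.377) ≈ 29.2°C.


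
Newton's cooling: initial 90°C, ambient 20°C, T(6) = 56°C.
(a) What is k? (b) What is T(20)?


Newton's law: T(t) = T_a + (T₀ - T_a)e^(-kt).
(a) Use T(6) = 56: (56 - 20)/(90 - 20) = e^(-k·6), so k = -ln(0.514)/6 ≈ 0.1108.
(b) Apply k to t = 20: T(20) = 20 + (70)e^(-2.217) ≈ 27.6°C.


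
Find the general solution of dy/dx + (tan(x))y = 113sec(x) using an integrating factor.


P(x) = tan(x) ⇒ μ = e^(∫tan(x)dx) = sec(x).
(sec(x) y)' = 113sec²(x) ⇒ sec(x) y = 113tan(x) + C.
Multiply by cos(x): y = 113sin(x) + C·cos(x).


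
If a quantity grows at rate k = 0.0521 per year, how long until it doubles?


Exponential growth: P(t) = P₀ e^(0.0521t). Set P(t)/P₀ = 2: e^(0.0521t) = 2.
Solve: t = ln(2)/0.0521 ≈ 13.30 years.


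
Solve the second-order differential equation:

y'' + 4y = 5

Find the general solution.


Homogeneous part: r² + 4 = 0 ⇒ r = ±2i, so y_h = C₁cos(2x) + C₂sin(2x).
Try constant y_p = A; plug in: 4A = 5 ⇒ A = 5/4.
General solution: y = C₁cos(2x) + C₂sin(2x) + 5/4.


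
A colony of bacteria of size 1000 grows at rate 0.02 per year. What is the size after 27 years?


The ODE dP/dt = 0.02P has solution P(t) = P(0)e^(0.02t).
Substitute P(0) = 1000 and t = 27: P(27) = 1000 e^(0.54) ≈ 1716.


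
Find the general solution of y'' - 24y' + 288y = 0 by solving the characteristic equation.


Characteristic equation: r² - 24r + 288 = 0.
Discriminant is negative; roots r = 12 ± 12i (complex conjugate pair).
General solution uses e^(α x)(C₁ cos(β x) + C₂ sin(β x)): y = e^(12x)(C₁cos(12x) + C₂sin(12x)).


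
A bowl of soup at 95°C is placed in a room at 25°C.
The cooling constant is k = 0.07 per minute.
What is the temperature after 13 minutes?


Newton's law: dT/dt = -k(T - T_a) has solution T(t) = T_a + (T₀ - T_a)e^(-kt).
Plug in T_a = 25, T₀ = 95, k = 0.07, t = 13: T(13) = 25 + (70)e^(-0.91) ≈ 53.2°C.


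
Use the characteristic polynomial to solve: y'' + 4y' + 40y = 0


Characteristic equation: r² + 4r + 40 = 0.
Discriminant is negative; roots r = -2 ± 6i (complex conjugate pair).
General solution uses e^(α x)(C₁ cos(β x) + C₂ sin(β x)): y = e^(-2x)(C₁cos(6x) + C₂sin(6x)).


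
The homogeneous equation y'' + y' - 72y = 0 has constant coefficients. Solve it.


Characteristic equation: r² + r - 72 = 0.
Factor: (r - 8)(r + 9) = 0 ⇒ r = 8, -9 (distinct real).
General solution: y = C₁e^(8x) + C₂e^(-9x).


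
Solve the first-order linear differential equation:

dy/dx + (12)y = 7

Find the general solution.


P(x) = 12, Q(x) = 7; integrating factor μ = e^(12x).
(μ y)' = 7e^(12x) ⇒ μ y = (7/12)e^(12x) + C.
Divide by μ: y = 7/12 + Ce^(-12x).


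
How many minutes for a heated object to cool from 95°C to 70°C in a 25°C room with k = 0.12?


From T(t) = T_a + (T₀ - T_a)e^(-kt), set T(t) = 70:
(70 - 25) / (95 - 25) = e^(-0.12t), so t = -ln(0.643)/0.12 ≈ 3.7 minutes.


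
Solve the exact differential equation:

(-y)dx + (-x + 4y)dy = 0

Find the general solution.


Check exactness: ∂M/∂y = -1 and ∂N/∂x = -1; equal, so the equation is exact.
Integrate M with respect to x (treating y as constant): ∫M dx = -xy + h(y).
Differentiate w.r.t. y and set equal to N: the x-dependent terms already match, leaving h'(y) = 4y. Integrate: h(y) = 2y^2.
So F(x,y) = -xy + 2y^2.
General solution: -xy + 2y^2 = C.


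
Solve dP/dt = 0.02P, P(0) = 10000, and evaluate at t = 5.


The ODE dP/dt = 0.02P has solution P(t) = P(0)e^(0.02t).
Substitute P(0) = 10000 and t = 5: P(5) = 10000 e^(0.10) ≈ 11052.


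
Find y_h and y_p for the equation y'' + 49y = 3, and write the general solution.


Homogeneous part: r² + 49 = 0 ⇒ r = ±7i, so y_h = C₁cos(7x) + C₂sin(7x).
Try constant y_p = A; plug in: 49A = 3 ⇒ A = 3/49.
General solution: y = C₁cos(7x) + C₂sin(7x) + 3/49.


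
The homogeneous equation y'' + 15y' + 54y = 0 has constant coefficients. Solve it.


Characteristic equation: r² + 15r + 54 = 0.
Factor: (r + 9)(r + 6) = 0 ⇒ r = -9, -6 (distinct real).
General solution: y = C₁e^(-9x) + C₂e^(-6x).


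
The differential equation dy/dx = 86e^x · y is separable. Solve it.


Separate variables: dy/y = 86e^x dx.
Integrate: ln|y| = 86e^x + C₀.
Exponentiate: y = Ce^(86e^x).


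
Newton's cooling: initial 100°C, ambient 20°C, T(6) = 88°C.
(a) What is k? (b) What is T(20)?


Newton's law: T(t) = T_a + (T₀ - T_a)e^(-kt).
(a) Use T(6) = 88: (88 - 20)/(100 - 20) = e^(-k·6), so k = -ln(0.850)/6 ≈ 0.0271.
(b) Apply k to t = 20: T(20) = 20 + (80)e^(-0.542) ≈ 66.5°C.


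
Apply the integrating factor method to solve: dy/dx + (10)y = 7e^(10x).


P(x) = 10 ⇒ μ = e^(10x).
(μ y)' = 7e^(20x) ⇒ μ y = (7/20)e^(20x) + C.
Divide by μ: y = (7/20)e^(10x) + Ce^(-10x).


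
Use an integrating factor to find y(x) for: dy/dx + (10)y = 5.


P(x) = 10, Q(x) = 5; integrating factor μ = e^(10x).
(μ y)' = 5e^(10x) ⇒ μ y = (1/2)e^(10x) + C.
Divide by μ: y = 1/2 + Ce^(-10x).


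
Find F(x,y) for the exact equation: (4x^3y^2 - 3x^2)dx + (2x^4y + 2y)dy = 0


Check exactness: ∂M/∂y = 8x^3y and ∂N/∂x = 8x^3y; equal, so the equation is exact.
Integrate M with respect to x (treating y as constant): ∫M dx = x^4y^2 - x^3 + h(y).
Differentiate w.r.t. y and set equal to N: the x-dependent terms already match, leaving h'(y) = 2y. Integrate: h(y) = y^2.
So F(x,y) = x^4y^2 - x^3 + y^2.
General solution: x^4y^2 - x^3 + y^2 = C.


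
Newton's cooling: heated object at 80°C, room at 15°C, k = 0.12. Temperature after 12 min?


Newton's law: dT/dt = -k(T - T_a) has solution T(t) = T_a + (T₀ - T_a)e^(-kt).
Plug in T_a = 15, T₀ = 80, k = 0.12, t = 12: T(12) = 15 + (65)e^(-1.44) ≈ 30.4°C.


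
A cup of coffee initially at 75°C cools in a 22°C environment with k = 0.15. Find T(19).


Newton's law: dT/dt = -k(T - T_a) has solution T(t) = T_a + (T₀ - T_a)e^(-kt).
Plug in T_a = 22, T₀ = 75, k = 0.15, t = 19: T(19) = 22 + (53)e^(-2.85) ≈ 25.1°C.


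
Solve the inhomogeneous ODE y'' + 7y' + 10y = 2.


Characteristic roots of r² + 7r + 10 = 0 are -2, -5.
y_h = C₁e^(-2x) + C₂e^(-5x).
Forcing exponent 0 is not a characteristic root; try y_p = A.
Substitute: A·(0 + (7)·0 + (10)) = A·10 = 2, so A = 1/5.
General solution: y = C₁e^(-2x) + C₂e^(-5x) + 1/5.


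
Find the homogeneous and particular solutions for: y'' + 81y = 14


Homogeneous part: r² + 81 = 0 ⇒ r = ±9i, so y_h = C₁cos(9x) + C₂sin(9x).
Try constant y_p = A; plug in: 81A = 14 ⇒ A = 14/81.
General solution: y = C₁cos(9x) + C₂sin(9x) + 14/81.


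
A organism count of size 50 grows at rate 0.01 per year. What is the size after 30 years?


The ODE dP/dt = 0.01P has solution P(t) = P(0)e^(0.01t).
Substitute P(0) = 50 and t = 30: P(30) = 50 e^(0.30) ≈ 67.


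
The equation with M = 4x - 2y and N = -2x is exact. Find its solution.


Check exactness: ∂M/∂y = -2 and ∂N/∂x = -2; equal, so the equation is exact.
Integrate M with respect to x (treating y as constant): ∫M dx = 2x^2 - 2xy + h(y).
Differentiate w.r.t. y and set equal to N: all terms match, so h'(y) = 0 and h is a constant absorbed into C.
General solution: 2x^2 - 2xy = C.


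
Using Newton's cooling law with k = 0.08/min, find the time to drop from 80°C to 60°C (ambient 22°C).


From T(t) = T_a + (T₀ - T_a)e^(-kt), set T(t) = 60:
(60 - 22) / (80 - 22) = e^(-0.08t), so t = -ln(0.655)/0.08 ≈ 5.3 minutes.


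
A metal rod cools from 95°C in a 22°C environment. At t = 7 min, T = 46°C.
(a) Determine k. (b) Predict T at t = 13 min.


Newton's law: T(t) = T_a + (T₀ - T_a)e^(-kt).
(a) Use T(7) = 46: (46 - 22)/(95 - 22) = e^(-k·7), so k = -ln(0.329)/7 ≈ 0.1589.
(b) Apply k to t = 13: T(13) = 22 + (73)e^(-2.066) ≈ 31.2°C.
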